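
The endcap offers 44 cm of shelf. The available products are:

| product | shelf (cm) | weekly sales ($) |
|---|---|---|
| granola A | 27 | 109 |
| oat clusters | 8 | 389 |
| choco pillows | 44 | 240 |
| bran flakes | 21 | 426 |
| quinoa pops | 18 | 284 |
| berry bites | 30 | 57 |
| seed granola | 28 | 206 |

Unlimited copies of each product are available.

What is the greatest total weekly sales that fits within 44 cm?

Density check — oat clusters 48.62, bran flakes 20.29, quinoa pops 15.78 are the best per cm.
Taking 5×oat clusters: 40 cm used, 1945 in weekly sales.

1945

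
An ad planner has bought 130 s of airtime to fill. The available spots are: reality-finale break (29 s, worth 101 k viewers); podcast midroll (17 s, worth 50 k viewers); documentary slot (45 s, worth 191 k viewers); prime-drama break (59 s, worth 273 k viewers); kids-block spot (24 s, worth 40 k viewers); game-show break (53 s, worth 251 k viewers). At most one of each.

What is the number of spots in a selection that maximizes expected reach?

The maximum expected reach within 130 s is 574.
For example podcast midroll + prime-drama break + game-show break achieves it, using 129 s.
Any selection reaching 574 contains exactly 3 spots.

3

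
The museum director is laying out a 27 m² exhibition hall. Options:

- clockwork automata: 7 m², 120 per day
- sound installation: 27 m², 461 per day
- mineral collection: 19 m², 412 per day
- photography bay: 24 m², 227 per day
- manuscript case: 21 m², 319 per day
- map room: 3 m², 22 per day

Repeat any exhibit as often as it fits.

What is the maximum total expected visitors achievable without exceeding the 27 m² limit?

532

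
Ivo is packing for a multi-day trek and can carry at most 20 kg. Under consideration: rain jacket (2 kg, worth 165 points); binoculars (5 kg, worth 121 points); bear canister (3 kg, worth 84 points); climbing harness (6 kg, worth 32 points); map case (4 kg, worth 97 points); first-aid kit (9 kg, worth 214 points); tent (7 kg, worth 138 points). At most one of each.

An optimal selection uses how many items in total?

Best achievable utility is 597.
rain jacket + binoculars + map case + first-aid kit hits 597 at 20 kg.
Every optimal selection uses 4 items.

4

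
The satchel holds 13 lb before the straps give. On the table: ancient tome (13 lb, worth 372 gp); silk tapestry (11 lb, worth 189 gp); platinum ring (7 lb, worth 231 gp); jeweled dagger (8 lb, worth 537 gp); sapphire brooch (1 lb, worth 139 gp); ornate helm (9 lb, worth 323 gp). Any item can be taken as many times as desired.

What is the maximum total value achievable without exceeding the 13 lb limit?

1807

The ratio ordering already packs tightly: 13×sapphire brooch, 13 lb, 1807.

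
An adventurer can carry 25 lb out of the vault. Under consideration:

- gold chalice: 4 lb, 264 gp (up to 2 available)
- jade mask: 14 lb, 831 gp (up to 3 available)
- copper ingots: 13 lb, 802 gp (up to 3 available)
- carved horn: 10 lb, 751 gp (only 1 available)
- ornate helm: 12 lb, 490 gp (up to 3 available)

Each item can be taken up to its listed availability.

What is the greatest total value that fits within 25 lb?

1582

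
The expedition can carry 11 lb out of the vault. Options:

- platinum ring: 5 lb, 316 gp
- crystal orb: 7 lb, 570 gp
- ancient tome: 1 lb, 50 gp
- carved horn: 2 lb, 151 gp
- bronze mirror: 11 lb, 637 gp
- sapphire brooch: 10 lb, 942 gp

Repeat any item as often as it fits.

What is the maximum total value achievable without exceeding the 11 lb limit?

Best packing: ancient tome + sapphire brooch — 11 lb, 992 total.

992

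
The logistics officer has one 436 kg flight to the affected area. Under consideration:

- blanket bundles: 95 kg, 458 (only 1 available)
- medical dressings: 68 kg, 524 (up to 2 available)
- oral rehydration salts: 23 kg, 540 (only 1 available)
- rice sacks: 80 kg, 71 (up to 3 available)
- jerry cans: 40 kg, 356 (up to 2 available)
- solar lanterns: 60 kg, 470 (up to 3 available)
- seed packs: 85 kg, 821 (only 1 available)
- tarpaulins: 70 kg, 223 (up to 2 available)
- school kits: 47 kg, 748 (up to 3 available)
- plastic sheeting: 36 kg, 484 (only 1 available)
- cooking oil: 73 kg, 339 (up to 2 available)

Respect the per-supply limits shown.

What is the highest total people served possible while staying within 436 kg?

Density check — oral rehydration salts 23.48, school kits 15.91, plastic sheeting 13.44, seed packs 9.66 are the best per kg.
Greedy by ratio would take oral rehydration salts + 2×jerry cans + solar lanterns + seed packs + 3×school kits + plastic sheeting: 425 kg used, total 5271.
The 60 kg tied up in solar lanterns is better spent on medical dressings — total rises to 5325 (433 kg).
Every other selection either busts 436 kg or exceeds an availability limit or fails to beat 5325.

5325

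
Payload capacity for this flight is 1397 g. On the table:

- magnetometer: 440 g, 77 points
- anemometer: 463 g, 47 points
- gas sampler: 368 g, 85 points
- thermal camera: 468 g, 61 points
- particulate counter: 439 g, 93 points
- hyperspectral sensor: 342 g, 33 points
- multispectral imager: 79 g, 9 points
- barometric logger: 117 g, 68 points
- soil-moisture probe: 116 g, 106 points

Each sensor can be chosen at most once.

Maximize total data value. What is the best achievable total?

385

Density check — soil-moisture probe 0.91, barometric logger 0.58, gas sampler 0.23, particulate counter 0.21 are the best per g.
Filling by ratio: gas sampler + particulate counter + multispectral imager + barometric logger + soil-moisture probe for 361, with 278 g left unused.
Replace multispectral imager with hyperspectral sensor: the trade gains 24 net, giving 385 at 1382 g.
Next best is magnetometer + gas sampler + hyperspectral sensor + barometric logger + soil-moisture probe at 369 (1383 g) — short by 16.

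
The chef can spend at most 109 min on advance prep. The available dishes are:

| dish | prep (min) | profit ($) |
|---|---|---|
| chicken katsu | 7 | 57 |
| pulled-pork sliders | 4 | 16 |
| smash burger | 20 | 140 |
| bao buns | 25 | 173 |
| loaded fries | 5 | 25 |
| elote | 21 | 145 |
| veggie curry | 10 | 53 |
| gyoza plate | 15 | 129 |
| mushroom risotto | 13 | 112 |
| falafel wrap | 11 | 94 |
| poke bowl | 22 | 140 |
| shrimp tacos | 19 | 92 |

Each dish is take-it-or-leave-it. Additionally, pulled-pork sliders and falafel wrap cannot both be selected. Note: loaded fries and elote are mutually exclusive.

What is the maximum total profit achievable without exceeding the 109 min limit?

817

Greedy by ratio would take chicken katsu + smash burger + bao buns + loaded fries + veggie curry + gyoza plate + mushroom risotto + falafel wrap: 106 min used, total 783.
But chicken katsu + smash burger + elote + gyoza plate + mushroom risotto + falafel wrap + poke bowl fits in 109 min and reaches 817.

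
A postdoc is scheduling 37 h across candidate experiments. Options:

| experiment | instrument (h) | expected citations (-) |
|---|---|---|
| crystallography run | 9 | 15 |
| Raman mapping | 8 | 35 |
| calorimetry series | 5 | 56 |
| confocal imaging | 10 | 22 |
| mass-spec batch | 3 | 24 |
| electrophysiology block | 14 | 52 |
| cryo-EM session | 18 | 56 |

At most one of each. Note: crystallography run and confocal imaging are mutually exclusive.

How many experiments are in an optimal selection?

4

Optimal total is 171.
One optimal bundle: Raman mapping + calorimetry series + mass-spec batch + cryo-EM session (34 h).
Every optimal selection uses 4 experiments.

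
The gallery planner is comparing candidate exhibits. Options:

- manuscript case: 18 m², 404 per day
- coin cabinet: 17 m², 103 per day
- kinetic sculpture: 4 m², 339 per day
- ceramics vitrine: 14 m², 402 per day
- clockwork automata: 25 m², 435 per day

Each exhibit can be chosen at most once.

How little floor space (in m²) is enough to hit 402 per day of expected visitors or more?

Minimise m² subject to total expected visitors ≥ 402.
Taking ceramics vitrine gives 402 (≥ 402) for 14 m².
Any bundle with less than 14 m² falls short of 402.

14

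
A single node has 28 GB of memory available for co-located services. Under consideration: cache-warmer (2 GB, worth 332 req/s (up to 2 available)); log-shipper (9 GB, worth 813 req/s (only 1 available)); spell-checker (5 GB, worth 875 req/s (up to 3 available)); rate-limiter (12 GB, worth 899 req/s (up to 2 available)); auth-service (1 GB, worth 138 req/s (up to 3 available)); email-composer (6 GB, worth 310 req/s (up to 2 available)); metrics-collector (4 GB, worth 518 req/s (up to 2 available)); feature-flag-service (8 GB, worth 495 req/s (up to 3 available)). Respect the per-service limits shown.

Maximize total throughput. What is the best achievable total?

A density-first pass picks 2×cache-warmer + 3×spell-checker + 3×auth-service + metrics-collector — 4221 at 26 GB.
The 2 GB tied up in 2×auth-service is better spent on metrics-collector — total rises to 4463 (28 GB).
That's the maximum — no swap from here does better than 4463.

4463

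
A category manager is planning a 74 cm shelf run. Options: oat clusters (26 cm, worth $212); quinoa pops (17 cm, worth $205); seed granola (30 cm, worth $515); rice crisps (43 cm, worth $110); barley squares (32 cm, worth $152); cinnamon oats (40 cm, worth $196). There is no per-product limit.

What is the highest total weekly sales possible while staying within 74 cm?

By weekly sales per cm: seed granola 17.17, quinoa pops 12.06, oat clusters 8.15 lead.
2×seed granola uses 60 of the 74 cm and totals 1030.
Every other selection either busts 74 cm or fails to beat 1030.

1030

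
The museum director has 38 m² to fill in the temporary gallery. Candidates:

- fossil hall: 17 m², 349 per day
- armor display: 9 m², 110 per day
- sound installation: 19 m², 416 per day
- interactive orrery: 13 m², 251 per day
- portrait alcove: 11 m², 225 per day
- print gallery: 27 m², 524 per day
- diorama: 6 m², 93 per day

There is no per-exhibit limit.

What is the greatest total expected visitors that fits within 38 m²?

Best packing: 2×sound installation — 38 m², 832 total.
No other feasible combination exceeds 832.

832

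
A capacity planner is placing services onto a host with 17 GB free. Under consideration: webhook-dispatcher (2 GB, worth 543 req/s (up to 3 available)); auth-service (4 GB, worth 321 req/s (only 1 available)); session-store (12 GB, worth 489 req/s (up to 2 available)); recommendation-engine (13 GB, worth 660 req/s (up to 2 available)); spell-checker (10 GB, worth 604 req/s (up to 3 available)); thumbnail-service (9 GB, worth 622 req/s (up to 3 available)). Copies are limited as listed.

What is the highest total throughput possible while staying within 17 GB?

2251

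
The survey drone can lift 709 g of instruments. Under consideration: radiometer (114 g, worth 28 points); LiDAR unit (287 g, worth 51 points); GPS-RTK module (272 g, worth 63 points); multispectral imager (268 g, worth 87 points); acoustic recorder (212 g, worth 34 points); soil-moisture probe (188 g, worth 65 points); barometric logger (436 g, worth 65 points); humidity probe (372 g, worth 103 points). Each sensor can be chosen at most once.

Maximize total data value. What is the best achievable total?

196

Density check — soil-moisture probe 0.35, multispectral imager 0.32, humidity probe 0.28 are the best per g.
A density-first pass picks radiometer + multispectral imager + soil-moisture probe — 180 at 570 g.
Dropping multispectral imager frees 268 g; slotting in humidity probe (372 g) lifts the total to 196 at 674 g.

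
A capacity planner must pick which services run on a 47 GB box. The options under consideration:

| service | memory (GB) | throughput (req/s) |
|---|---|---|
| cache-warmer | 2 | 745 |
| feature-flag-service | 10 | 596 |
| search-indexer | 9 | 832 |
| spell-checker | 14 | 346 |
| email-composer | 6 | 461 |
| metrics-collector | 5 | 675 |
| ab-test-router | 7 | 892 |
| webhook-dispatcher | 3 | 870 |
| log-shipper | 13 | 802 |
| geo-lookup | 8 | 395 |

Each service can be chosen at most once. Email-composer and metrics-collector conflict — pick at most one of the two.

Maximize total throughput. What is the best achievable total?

5211

Cache-warmer + search-indexer + metrics-collector + ab-test-router + webhook-dispatcher + log-shipper + geo-lookup uses 47 of the 47 GB and totals 5211.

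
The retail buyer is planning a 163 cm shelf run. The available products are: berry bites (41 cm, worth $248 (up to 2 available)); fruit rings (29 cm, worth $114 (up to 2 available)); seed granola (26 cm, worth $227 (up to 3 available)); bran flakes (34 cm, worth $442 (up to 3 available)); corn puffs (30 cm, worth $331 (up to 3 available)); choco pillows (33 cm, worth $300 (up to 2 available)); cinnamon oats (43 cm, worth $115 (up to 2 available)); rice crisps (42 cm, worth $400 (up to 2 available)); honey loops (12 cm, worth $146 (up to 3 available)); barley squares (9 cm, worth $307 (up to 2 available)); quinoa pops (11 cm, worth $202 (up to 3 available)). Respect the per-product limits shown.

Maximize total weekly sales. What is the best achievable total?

Density check — barley squares 34.11, quinoa pops 18.36, bran flakes 13.00, honey loops 12.17 are the best per cm.
Taking the top-ratio products first gives 3×bran flakes + 2×barley squares + 3×quinoa pops for 2546 (153 cm).
The 34 cm tied up in bran flakes is better spent on corn puffs + honey loops — total rises to 2581 (161 cm).
Every other selection either busts 163 cm or exceeds an availability limit or fails to beat 2581.

2581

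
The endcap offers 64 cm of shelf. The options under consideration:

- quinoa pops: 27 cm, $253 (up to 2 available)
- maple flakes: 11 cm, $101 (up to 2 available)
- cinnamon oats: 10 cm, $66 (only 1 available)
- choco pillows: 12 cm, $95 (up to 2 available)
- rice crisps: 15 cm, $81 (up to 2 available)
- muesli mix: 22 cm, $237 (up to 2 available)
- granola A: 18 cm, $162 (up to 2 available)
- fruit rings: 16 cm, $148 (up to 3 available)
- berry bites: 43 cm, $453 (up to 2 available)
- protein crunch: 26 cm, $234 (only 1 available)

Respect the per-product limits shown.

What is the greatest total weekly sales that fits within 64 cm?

A density-first pass picks 2×muesli mix + fruit rings — 622 at 60 cm.
Replace fruit rings with granola A: the trade gains 14 net, giving 636 at 62 cm.
That's the maximum — no swap from here does better than 636.

636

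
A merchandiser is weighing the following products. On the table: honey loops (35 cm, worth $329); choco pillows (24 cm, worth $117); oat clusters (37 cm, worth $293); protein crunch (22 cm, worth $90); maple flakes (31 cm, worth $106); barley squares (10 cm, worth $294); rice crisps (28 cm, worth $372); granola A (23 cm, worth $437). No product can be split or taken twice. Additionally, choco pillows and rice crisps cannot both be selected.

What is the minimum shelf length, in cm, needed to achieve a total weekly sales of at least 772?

Look for the lowest-shelf combination reaching 772.
rice crisps + granola A reaches 809 using 51 cm.
Any bundle with less than 51 cm falls short of 772.

51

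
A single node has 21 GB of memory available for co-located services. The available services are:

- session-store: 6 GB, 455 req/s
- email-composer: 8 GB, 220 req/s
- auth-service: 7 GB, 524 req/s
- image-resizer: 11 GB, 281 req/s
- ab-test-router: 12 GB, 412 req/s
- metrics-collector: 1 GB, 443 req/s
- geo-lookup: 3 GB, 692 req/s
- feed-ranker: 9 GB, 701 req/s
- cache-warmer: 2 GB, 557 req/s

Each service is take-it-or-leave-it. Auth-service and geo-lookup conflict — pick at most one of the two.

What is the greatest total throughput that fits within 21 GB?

2848

By throughput per GB: metrics-collector 443.00, cache-warmer 278.50, geo-lookup 230.67, feed-ranker 77.89 lead.
The ratio ordering already packs tightly: session-store + metrics-collector + geo-lookup + feed-ranker + cache-warmer, 21 GB, 2848.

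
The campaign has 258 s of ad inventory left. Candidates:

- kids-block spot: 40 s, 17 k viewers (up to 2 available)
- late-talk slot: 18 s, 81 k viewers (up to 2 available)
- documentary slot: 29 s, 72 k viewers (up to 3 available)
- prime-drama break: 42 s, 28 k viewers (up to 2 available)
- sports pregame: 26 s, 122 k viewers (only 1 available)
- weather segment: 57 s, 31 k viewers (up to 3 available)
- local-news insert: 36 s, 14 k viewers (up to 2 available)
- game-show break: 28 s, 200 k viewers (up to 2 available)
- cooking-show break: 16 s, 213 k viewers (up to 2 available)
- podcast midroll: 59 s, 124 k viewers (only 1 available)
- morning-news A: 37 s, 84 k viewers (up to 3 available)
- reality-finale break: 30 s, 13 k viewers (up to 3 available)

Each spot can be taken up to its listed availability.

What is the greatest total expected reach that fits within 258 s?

1350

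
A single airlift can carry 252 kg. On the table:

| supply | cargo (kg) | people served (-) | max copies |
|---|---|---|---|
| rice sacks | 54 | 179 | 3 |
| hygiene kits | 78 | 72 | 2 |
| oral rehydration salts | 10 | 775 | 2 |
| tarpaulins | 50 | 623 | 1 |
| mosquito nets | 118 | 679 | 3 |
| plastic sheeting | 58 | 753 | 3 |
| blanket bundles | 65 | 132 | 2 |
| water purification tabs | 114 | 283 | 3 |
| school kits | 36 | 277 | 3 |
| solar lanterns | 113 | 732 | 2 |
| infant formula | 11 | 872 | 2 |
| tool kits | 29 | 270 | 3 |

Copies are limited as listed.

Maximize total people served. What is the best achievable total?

Taking the top-ratio supplies first gives 2×oral rehydration salts + 3×plastic sheeting + 2×infant formula + tool kits for 5823 (245 kg).
Dropping tool kits frees 29 kg; slotting in school kits (36 kg) lifts the total to 5830 at 252 kg.

5830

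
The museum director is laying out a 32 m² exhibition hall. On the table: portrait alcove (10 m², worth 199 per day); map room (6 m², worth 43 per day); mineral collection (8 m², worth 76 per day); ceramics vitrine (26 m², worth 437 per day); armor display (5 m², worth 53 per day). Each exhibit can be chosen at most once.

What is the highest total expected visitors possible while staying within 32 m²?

Ranking by ratio (expected visitors/m²): portrait alcove 19.90, ceramics vitrine 16.81, armor display 10.60, mineral collection 9.50.
A density-first pass picks portrait alcove + map room + mineral collection + armor display — 371 at 29 m².
The 24 m² tied up in portrait alcove and map room and mineral collection is better spent on ceramics vitrine — total rises to 490 (31 m²).
Next best is map room + ceramics vitrine at 480 (32 m²) — short by 10.

490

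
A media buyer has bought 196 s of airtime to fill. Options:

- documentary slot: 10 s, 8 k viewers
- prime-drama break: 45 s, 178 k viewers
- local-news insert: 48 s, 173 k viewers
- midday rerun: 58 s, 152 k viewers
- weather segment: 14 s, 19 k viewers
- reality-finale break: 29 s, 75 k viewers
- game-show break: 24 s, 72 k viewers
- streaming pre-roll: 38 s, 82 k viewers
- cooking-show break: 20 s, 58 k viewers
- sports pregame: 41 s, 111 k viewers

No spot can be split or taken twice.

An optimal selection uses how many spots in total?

Optimal total is 633.
One optimal bundle: prime-drama break + local-news insert + midday rerun + game-show break + cooking-show break (195 s).
Every optimal selection uses 5 spots.

5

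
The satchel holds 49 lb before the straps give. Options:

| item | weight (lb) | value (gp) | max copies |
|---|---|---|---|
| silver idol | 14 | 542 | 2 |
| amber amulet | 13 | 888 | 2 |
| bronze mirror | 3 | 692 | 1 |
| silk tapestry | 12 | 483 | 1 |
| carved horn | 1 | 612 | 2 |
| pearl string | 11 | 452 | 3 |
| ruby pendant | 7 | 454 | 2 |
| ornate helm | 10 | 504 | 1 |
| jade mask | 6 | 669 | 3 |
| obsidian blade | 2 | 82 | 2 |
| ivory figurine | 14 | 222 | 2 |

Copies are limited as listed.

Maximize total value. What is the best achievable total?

By value per lb: carved horn 612.00, bronze mirror 230.67, jade mask 111.50, amber amulet 68.31 lead.
Best packing: 2×amber amulet + bronze mirror + 2×carved horn + 3×jade mask — 49 lb, 5699 total.
No other feasible combination exceeds 5699.

5699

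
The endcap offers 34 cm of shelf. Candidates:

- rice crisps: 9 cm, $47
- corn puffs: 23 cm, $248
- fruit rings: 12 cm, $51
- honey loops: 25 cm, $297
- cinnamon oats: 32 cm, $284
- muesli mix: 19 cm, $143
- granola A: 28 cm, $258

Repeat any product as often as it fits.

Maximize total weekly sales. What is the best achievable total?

344

Rice crisps + honey loops uses 34 of the 34 cm and totals 344.
No other feasible combination exceeds 344.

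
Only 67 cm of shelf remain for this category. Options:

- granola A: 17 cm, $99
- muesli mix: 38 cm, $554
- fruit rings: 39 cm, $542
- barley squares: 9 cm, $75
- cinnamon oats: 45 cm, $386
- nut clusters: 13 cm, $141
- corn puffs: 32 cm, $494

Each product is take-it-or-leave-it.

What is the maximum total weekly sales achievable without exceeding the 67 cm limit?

By weekly sales per cm: corn puffs 15.44, muesli mix 14.58, fruit rings 13.90, nut clusters 10.85 lead.
Taking the top-ratio products first gives barley squares + nut clusters + corn puffs for 710 (54 cm).
The 32 cm tied up in corn puffs is better spent on muesli mix — total rises to 770 (60 cm).
Nothing else within 67 cm beats 770.

770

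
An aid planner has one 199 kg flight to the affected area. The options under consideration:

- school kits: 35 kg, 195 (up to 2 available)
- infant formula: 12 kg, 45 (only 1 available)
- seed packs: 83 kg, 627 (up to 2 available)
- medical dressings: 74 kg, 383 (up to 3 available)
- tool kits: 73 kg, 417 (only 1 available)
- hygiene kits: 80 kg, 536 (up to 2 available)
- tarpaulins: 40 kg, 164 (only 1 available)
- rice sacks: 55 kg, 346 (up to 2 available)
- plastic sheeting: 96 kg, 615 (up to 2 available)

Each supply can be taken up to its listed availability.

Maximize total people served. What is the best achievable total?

1358

Taking the top-ratio supplies first gives infant formula + 2×seed packs for 1299 (178 kg).
Dropping infant formula and seed packs frees 95 kg; slotting in school kits + hygiene kits (115 kg) lifts the total to 1358 at 198 kg.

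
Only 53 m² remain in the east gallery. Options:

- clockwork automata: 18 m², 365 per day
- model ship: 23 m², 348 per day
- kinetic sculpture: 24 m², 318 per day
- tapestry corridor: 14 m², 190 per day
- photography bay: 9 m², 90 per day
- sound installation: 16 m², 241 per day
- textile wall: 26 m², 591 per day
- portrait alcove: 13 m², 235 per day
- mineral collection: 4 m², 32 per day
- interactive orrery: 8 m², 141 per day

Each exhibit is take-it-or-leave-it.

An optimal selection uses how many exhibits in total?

3

The maximum expected visitors within 53 m² is 1097.
clockwork automata + textile wall + interactive orrery hits 1097 at 52 m².
All optima have 3 exhibits.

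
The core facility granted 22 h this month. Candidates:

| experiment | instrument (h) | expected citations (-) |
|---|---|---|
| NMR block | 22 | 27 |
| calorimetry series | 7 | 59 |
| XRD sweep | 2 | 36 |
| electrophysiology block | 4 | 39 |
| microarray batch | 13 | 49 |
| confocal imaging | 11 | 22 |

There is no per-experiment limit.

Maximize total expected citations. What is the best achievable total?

396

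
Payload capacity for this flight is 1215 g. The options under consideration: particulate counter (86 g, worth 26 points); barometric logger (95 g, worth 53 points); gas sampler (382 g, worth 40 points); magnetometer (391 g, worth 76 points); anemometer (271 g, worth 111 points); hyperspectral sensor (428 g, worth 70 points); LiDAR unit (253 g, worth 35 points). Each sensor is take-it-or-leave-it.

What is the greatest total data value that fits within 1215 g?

Filling by ratio: particulate counter + barometric logger + magnetometer + anemometer + LiDAR unit for 301, with 119 g left unused.
Dropping particulate counter and LiDAR unit frees 339 g; slotting in hyperspectral sensor (428 g) lifts the total to 310 at 1185 g.
The closest alternative, particulate counter + barometric logger + magnetometer + anemometer + LiDAR unit, reaches only 301.

310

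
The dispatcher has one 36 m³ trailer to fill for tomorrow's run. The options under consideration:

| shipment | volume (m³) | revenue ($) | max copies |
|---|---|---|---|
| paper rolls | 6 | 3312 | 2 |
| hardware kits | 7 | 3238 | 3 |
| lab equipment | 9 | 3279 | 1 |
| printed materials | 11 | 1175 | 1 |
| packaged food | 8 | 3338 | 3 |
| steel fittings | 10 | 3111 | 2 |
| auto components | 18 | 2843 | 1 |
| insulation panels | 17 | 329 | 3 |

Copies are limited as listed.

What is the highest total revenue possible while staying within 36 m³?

16638

Filling by ratio: 2×paper rolls + 3×hardware kits for 16338, with 3 m³ left unused.
Replace 3×hardware kits with 3×packaged food: the trade gains 300 net, giving 16638 at 36 m³.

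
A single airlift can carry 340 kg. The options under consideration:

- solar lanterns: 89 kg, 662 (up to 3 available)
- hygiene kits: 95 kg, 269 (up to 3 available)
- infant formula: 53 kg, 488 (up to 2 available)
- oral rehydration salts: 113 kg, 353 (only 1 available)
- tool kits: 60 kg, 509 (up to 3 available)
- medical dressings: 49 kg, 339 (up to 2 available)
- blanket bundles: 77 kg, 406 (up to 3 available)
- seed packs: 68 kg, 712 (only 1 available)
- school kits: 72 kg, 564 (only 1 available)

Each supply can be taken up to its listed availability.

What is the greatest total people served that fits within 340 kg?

2914

Taking the top-ratio supplies first gives 2×infant formula + 2×tool kits + seed packs for 2706 (294 kg).
Dropping 2×tool kits frees 120 kg; slotting in solar lanterns + school kits (161 kg) lifts the total to 2914 at 335 kg.
No other feasible combination exceeds 2914.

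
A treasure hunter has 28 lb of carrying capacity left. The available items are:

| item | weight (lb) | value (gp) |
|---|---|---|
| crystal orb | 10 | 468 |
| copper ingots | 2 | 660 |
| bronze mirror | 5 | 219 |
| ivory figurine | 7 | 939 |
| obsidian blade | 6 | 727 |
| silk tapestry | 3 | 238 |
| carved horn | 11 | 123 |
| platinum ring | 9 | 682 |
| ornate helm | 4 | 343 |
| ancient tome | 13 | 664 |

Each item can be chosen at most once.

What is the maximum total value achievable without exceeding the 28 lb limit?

3351

Greedy by ratio would take copper ingots + bronze mirror + ivory figurine + obsidian blade + silk tapestry + ornate helm: 27 lb used, total 3126.
Dropping bronze mirror and silk tapestry frees 8 lb; slotting in platinum ring (9 lb) lifts the total to 3351 at 28 lb.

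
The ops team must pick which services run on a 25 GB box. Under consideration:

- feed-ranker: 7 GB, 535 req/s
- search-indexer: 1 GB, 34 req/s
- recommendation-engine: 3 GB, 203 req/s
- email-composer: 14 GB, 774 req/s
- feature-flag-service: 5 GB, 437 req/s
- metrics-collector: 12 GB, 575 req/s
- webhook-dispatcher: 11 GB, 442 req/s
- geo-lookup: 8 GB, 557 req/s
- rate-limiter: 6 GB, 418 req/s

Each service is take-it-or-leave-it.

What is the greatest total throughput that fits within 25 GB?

1766

Density check — feature-flag-service 87.40, feed-ranker 76.43, rate-limiter 69.67, geo-lookup 69.62 are the best per GB.
The ratio heuristic lands on feed-ranker + search-indexer + recommendation-engine + feature-flag-service + rate-limiter (1627) but leaves 3 GB idle.
Replace rate-limiter with geo-lookup: the trade gains 139 net, giving 1766 at 24 GB.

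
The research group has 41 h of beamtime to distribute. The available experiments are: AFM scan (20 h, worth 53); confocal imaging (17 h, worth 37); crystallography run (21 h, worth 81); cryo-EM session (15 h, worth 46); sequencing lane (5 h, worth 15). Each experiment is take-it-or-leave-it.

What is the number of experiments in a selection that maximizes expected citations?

3

The maximum expected citations within 41 h is 142.
crystallography run + cryo-EM session + sequencing lane hits 142 at 41 h.
Any selection reaching 142 contains exactly 3 experiments.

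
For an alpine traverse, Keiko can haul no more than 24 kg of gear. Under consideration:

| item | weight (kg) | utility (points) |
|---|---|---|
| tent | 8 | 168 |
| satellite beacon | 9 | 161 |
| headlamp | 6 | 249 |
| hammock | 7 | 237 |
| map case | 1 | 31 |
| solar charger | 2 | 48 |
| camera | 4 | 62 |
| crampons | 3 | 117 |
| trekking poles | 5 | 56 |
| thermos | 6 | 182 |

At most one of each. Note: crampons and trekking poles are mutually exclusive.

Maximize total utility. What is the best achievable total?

Ranking by ratio (utility/kg): headlamp 41.50, crampons 39.00, hammock 33.86, map case 31.00.
Greedy by ratio would take headlamp + hammock + map case + crampons + thermos: 23 kg used, total 816.
Dropping map case frees 1 kg; slotting in solar charger (2 kg) lifts the total to 833 at 24 kg.
Next best is headlamp + hammock + map case + crampons + thermos at 816 (23 kg) — short by 17.

833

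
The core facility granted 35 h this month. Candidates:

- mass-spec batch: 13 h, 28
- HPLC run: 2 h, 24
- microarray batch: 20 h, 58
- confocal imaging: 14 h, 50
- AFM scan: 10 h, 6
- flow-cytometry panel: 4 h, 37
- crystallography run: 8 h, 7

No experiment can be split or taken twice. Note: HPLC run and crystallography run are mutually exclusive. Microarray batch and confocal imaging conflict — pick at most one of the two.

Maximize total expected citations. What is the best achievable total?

139

By expected citations per h: HPLC run 12.00, flow-cytometry panel 9.25, confocal imaging 3.57 lead.
Taking mass-spec batch + HPLC run + confocal imaging + flow-cytometry panel: 33 h used, 139 in expected citations.
The spare 2 h is too small for any remaining experiment, and no feasible exchange beats 139.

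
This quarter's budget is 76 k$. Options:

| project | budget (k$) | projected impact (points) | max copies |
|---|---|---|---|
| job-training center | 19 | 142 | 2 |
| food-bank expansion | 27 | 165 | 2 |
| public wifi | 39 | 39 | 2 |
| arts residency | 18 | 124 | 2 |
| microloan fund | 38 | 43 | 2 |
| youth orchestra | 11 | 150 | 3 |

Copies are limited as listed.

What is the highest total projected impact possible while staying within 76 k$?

734

Best packing: 2×job-training center + 3×youth orchestra — 71 k$, 734 total.
The spare 5 k$ is too small for any remaining project, and no exchange beats 734.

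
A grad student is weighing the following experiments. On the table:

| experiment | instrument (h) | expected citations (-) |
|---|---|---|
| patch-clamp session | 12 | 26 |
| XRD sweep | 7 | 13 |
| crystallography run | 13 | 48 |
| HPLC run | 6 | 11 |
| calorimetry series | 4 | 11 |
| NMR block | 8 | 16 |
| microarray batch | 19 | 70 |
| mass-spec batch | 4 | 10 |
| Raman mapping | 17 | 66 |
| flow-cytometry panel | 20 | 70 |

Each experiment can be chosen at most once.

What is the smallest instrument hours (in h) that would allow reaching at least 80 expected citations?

Minimise h subject to total expected citations ≥ 80.
calorimetry series + microarray batch reaches 81 using 23 h.
Any bundle with less than 23 h falls short of 80.

23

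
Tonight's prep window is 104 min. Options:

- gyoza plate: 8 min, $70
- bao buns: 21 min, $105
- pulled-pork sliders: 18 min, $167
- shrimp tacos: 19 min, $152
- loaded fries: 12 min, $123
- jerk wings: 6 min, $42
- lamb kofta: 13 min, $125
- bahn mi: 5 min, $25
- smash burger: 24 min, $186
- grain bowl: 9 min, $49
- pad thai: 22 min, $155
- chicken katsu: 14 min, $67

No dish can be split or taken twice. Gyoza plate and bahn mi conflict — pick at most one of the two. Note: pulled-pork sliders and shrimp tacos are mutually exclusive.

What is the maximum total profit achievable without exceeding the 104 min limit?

868

By profit per min: loaded fries 10.25, lamb kofta 9.62, pulled-pork sliders 9.28 lead.
Best packing: gyoza plate + pulled-pork sliders + loaded fries + jerk wings + lamb kofta + smash burger + pad thai — 103 min, 868 total.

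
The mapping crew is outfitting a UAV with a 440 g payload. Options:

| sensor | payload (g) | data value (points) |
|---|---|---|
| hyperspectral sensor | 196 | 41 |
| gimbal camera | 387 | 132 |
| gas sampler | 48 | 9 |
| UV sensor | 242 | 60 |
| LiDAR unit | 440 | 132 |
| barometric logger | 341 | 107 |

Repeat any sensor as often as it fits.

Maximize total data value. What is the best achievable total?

Density check — gimbal camera 0.34, barometric logger 0.31, LiDAR unit 0.30, UV sensor 0.25 are the best per g.
Taking gimbal camera + gas sampler: 435 g used, 141 in data value.

141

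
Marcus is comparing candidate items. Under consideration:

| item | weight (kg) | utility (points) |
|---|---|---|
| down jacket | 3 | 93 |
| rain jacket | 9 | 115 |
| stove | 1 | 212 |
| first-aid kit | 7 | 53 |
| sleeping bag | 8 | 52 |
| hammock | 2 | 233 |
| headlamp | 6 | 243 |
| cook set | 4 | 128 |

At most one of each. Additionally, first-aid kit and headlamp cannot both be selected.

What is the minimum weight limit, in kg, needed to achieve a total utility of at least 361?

3

Minimise kg subject to total utility ≥ 361.
Taking stove + hammock gives 445 (≥ 361) for 3 kg.
Any bundle with less than 3 kg falls short of 361.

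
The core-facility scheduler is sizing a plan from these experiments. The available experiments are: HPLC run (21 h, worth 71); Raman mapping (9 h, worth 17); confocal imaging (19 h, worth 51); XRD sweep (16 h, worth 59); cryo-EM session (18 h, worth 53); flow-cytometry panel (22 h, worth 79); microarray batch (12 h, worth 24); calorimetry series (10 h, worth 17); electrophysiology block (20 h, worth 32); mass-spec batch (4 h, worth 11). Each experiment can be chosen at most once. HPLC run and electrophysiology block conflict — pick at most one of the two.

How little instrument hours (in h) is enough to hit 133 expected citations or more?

Minimise h subject to total expected citations ≥ 133.
Taking XRD sweep + flow-cytometry panel gives 138 (≥ 133) for 38 h.
No combination under 38 h hits 133.

38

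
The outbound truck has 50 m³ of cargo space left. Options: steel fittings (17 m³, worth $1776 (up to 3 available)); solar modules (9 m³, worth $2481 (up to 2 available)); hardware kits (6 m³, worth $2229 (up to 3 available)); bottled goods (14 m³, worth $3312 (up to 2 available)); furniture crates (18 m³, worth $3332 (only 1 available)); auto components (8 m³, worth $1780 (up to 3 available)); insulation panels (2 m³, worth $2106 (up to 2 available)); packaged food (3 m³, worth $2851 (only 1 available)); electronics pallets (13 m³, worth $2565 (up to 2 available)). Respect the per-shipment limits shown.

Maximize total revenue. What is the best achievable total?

Filling by ratio: 2×solar modules + 3×hardware kits + 2×insulation panels + packaged food for 18712, with 7 m³ left unused.
Dropping solar modules frees 9 m³; slotting in 2×auto components (16 m³) lifts the total to 19791 at 50 m³.

19791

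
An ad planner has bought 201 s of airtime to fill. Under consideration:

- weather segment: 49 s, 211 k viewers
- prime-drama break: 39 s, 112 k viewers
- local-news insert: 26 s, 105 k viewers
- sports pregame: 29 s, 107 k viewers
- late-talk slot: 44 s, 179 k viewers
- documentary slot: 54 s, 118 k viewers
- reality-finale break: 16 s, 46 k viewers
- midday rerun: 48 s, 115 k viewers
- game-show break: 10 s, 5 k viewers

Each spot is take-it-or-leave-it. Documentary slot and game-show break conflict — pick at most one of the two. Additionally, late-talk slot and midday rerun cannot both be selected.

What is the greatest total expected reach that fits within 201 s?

Ranking by ratio (expected reach/s): weather segment 4.31, late-talk slot 4.07, local-news insert 4.04.
Taking the top-ratio spots first gives weather segment + local-news insert + sports pregame + late-talk slot + reality-finale break + game-show break for 653 (174 s).
Dropping reality-finale break frees 16 s; slotting in prime-drama break (39 s) lifts the total to 719 at 197 s.

719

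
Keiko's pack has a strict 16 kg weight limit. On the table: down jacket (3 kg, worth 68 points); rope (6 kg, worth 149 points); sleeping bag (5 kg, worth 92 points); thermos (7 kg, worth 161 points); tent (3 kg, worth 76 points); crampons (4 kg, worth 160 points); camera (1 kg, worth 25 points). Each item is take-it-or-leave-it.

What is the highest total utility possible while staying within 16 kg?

453

A density-first pass picks rope + tent + crampons + camera — 410 at 14 kg.
Dropping camera frees 1 kg; slotting in down jacket (3 kg) lifts the total to 453 at 16 kg.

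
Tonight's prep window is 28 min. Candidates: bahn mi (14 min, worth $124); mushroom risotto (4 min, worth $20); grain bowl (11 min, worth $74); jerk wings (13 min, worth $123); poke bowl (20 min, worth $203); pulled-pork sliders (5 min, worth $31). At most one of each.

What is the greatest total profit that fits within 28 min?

A density-first pass picks poke bowl + pulled-pork sliders — 234 at 25 min.
The 25 min tied up in poke bowl and pulled-pork sliders is better spent on bahn mi + jerk wings — total rises to 247 (27 min).
Next best is poke bowl + pulled-pork sliders at 234 (25 min) — short by 13.

247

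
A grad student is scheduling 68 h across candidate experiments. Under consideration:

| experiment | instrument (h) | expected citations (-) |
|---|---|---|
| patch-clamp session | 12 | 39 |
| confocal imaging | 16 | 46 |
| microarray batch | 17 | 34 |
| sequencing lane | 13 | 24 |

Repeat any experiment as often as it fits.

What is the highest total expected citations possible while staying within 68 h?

209

Taking the top-ratio experiments first gives 5×patch-clamp session for 195 (60 h).
Dropping 2×patch-clamp session frees 24 h; slotting in 2×confocal imaging (32 h) lifts the total to 209 at 68 h.
Every other selection either busts 68 h or fails to beat 209.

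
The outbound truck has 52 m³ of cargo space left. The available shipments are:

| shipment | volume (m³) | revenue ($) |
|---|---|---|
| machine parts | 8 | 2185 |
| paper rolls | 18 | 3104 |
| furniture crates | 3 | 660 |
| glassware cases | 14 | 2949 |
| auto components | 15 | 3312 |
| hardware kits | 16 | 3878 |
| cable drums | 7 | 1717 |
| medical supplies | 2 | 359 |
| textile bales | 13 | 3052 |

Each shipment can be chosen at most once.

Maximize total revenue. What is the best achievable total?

12427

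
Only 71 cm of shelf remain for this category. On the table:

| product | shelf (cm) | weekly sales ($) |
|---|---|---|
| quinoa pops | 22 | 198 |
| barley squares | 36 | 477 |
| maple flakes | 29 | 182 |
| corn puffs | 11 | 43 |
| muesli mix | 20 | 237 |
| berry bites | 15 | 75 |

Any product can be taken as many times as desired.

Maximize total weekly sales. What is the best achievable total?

Best packing: barley squares + muesli mix + berry bites — 71 cm, 789 total.
That's the maximum — no swap from here does better than 789.

789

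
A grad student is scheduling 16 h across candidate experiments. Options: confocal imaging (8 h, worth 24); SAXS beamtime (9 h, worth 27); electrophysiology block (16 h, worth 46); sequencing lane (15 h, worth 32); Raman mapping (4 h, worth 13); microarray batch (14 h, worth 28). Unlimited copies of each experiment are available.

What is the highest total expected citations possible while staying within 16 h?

The ratio ordering already packs tightly: 4×Raman mapping, 16 h, 52.
Nothing else within 16 h beats 52.

52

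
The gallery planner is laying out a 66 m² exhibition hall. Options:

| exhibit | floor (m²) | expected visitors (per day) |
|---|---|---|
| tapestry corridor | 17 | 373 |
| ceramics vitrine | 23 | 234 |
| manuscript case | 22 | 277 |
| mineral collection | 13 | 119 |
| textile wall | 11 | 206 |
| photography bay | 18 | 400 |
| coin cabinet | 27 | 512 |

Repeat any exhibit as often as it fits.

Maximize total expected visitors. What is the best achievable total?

Taking textile wall + 3×photography bay: 65 m² used, 1406 in expected visitors.
The spare 1 m² is too small for any remaining exhibit, and no exchange beats 1406.

1406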